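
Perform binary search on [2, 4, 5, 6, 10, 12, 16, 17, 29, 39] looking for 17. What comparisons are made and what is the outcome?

Binary search for 17 in [2, 4, 5, 6, 10, 12, 16, 17, 29, 39]:

lo=0, hi=9, mid=4, arr[mid]=10 -> 10 < 17, search right half
lo=5, hi=9, mid=7, arr[mid]=17 -> Found target at index 7!

Binary search finds 17 at index 7 after 2 comparisons. The search repeatedly halves the search space by comparing with the middle element.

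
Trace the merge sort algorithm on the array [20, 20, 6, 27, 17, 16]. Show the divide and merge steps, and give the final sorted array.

Merge sort trace:

Split: [20, 20, 6, 27, 17, 16] -> [20, 20, 6] and [27, 17, 16]
  Split: [20, 20, 6] -> [20] and [20, 6]
    Split: [20, 6] -> [20] and [6]
    Merge: [20] + [6] -> [6, 20]
  Merge: [20] + [6, 20] -> [6, 20, 20]
  Split: [27, 17, 16] -> [27] and [17, 16]
    Split: [17, 16] -> [17] and [16]
    Merge: [17] + [16] -> [16, 17]
  Merge: [27] + [16, 17] -> [16, 17, 27]
Merge: [6, 20, 20] + [16, 17, 27] -> [6, 16, 17, 20, 20, 27]

Final sorted array: [6, 16, 17, 20, 20, 27]

The merge sort proceeds by recursively splitting the array and merging sorted halves.
After all merges, the sorted array is [6, 16, 17, 20, 20, 27].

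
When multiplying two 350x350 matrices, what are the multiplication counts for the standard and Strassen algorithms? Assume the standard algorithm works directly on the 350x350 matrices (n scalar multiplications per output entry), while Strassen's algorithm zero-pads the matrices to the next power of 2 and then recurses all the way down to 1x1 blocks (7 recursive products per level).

Matrix multiplication for 350x350 matrices:

Strassen's algorithm requires power-of-2 dimensions. Pad 350x350 to 512x512 (next power of 2).

Standard algorithm: 350^3 = 42875000 multiplications
Strassen's algorithm: 7^(log2(512)) = 7^9 = 40353607 multiplications
Savings: 42875000 - 40353607 = 2521393 multiplications

Standard: 42875000 multiplications (350^3). Strassen: 40353607 multiplications (7^9, after padding to 512x512). Strassen reduces 8 recursive multiplications to 7 at each level.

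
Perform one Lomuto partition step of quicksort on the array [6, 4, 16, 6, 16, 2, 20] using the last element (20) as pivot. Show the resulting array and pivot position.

Lomuto partition with pivot = 20:

Initial array: [6, 4, 16, 6, 16, 2, 20]

arr[0]=6 <= 20: swap with position 0, array becomes [6, 4, 16, 6, 16, 2, 20]
arr[1]=4 <= 20: swap with position 1, array becomes [6, 4, 16, 6, 16, 2, 20]
arr[2]=16 <= 20: swap with position 2, array becomes [6, 4, 16, 6, 16, 2, 20]
arr[3]=6 <= 20: swap with position 3, array becomes [6, 4, 16, 6, 16, 2, 20]
arr[4]=16 <= 20: swap with position 4, array becomes [6, 4, 16, 6, 16, 2, 20]
arr[5]=2 <= 20: swap with position 5, array becomes [6, 4, 16, 6, 16, 2, 20]

Place pivot at position 6: [6, 4, 16, 6, 16, 2, 20]
Pivot position: 6

After partitioning with pivot 20, the array becomes [6, 4, 16, 6, 16, 2, 20]. The pivot is placed at index 6. All elements to the left of the pivot are <= 20, and all elements to the right are > 20.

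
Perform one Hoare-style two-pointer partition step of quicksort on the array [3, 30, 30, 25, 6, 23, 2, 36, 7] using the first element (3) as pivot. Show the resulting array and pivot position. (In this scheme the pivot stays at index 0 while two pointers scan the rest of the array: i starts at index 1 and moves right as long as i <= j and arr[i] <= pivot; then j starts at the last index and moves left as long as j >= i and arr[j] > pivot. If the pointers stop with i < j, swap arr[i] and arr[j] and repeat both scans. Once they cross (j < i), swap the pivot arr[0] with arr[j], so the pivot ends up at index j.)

Hoare-style two-pointer partition with pivot = 3:

Initial array: [3, 30, 30, 25, 6, 23, 2, 36, 7]

Pointers start at i = 1, j = 8.
i stops at index 1 (arr[1]=30 > 3), j stops at index 6 (arr[6]=2 <= 3): swap arr[1] and arr[6], array becomes [3, 2, 30, 25, 6, 23, 30, 36, 7]
i ends at 2, j ends at 1: the pointers have crossed (j < i), so scanning stops.

Swap pivot arr[0] with arr[1] to place pivot at position 1: [2, 3, 30, 25, 6, 23, 30, 36, 7]
Pivot position: 1

After partitioning with pivot 3, the array becomes [2, 3, 30, 25, 6, 23, 30, 36, 7]. The pivot is placed at index 1. All elements to the left of the pivot are <= 3, and all elements to the right are > 3.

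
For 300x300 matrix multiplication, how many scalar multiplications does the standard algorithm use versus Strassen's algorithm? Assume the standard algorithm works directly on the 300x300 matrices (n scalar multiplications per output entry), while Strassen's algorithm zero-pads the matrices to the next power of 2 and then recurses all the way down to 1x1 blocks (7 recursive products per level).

Matrix multiplication for 300x300 matrices:

Strassen's algorithm requires power-of-2 dimensions. Pad 300x300 to 512x512 (next power of 2).

Standard algorithm: 300^3 = 27000000 multiplications
Strassen's algorithm: 7^(log2(512)) = 7^9 = 40353607 multiplications
Difference: 27000000 - 40353607 = -13353607 (Strassen uses MORE here due to padding overhead — for small or just-over-power-of-2 n, padding can outweigh the per-level savings)

Standard: 27000000 multiplications (300^3). Strassen: 40353607 multiplications (7^9, after padding to 512x512). Strassen reduces 8 recursive multiplications to 7 at each level.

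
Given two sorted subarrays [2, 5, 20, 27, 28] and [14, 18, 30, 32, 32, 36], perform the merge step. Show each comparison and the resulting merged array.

Merging process:

Compare 2 vs 14: take 2 from left. Merged: [2]
Compare 5 vs 14: take 5 from left. Merged: [2, 5]
Compare 20 vs 14: take 14 from right. Merged: [2, 5, 14]
Compare 20 vs 18: take 18 from right. Merged: [2, 5, 14, 18]
Compare 20 vs 30: take 20 from left. Merged: [2, 5, 14, 18, 20]
Compare 27 vs 30: take 27 from left. Merged: [2, 5, 14, 18, 20, 27]
Compare 28 vs 30: take 28 from left. Merged: [2, 5, 14, 18, 20, 27, 28]
Append remaining from right: [30, 32, 32, 36]. Merged: [2, 5, 14, 18, 20, 27, 28, 30, 32, 32, 36]

Final merged array: [2, 5, 14, 18, 20, 27, 28, 30, 32, 32, 36]
Total comparisons: 7

The merged array is [2, 5, 14, 18, 20, 27, 28, 30, 32, 32, 36], requiring 7 comparisons. The merge step runs in O(n) time where n is the total number of elements.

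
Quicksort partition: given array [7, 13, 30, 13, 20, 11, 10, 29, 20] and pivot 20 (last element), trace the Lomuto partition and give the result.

Lomuto partition with pivot = 20:

Initial array: [7, 13, 30, 13, 20, 11, 10, 29, 20]

arr[0]=7 <= 20: swap with position 0, array becomes [7, 13, 30, 13, 20, 11, 10, 29, 20]
arr[1]=13 <= 20: swap with position 1, array becomes [7, 13, 30, 13, 20, 11, 10, 29, 20]
arr[2]=30 > 20: no swap
arr[3]=13 <= 20: swap with position 2, array becomes [7, 13, 13, 30, 20, 11, 10, 29, 20]
arr[4]=20 <= 20: swap with position 3, array becomes [7, 13, 13, 20, 30, 11, 10, 29, 20]
arr[5]=11 <= 20: swap with position 4, array becomes [7, 13, 13, 20, 11, 30, 10, 29, 20]
arr[6]=10 <= 20: swap with position 5, array becomes [7, 13, 13, 20, 11, 10, 30, 29, 20]
arr[7]=29 > 20: no swap

Place pivot at position 6: [7, 13, 13, 20, 11, 10, 20, 29, 30]
Pivot position: 6

After partitioning with pivot 20, the array becomes [7, 13, 13, 20, 11, 10, 20, 29, 30]. The pivot is placed at index 6. All elements to the left of the pivot are <= 20, and all elements to the right are > 20.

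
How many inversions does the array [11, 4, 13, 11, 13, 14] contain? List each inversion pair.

Finding inversions in [11, 4, 13, 11, 13, 14]:

(0, 1): arr[0]=11 > arr[1]=4
(2, 3): arr[2]=13 > arr[3]=11

Total inversions: 2

The array has 2 inversion(s): (0,1), (2,3). Each pair (i,j) satisfies i < j and arr[i] > arr[j].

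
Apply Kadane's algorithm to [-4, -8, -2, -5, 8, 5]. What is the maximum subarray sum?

Using Kadane's algorithm on [-4, -8, -2, -5, 8, 5]:

Scanning through the array:
Position 1 (value -8): max_ending_here = -8, max_so_far = -4
Position 2 (value -2): max_ending_here = -2, max_so_far = -2
Position 3 (value -5): max_ending_here = -5, max_so_far = -2
Position 4 (value 8): max_ending_here = 8, max_so_far = 8
Position 5 (value 5): max_ending_here = 13, max_so_far = 13

Maximum subarray: [8, 5]
Maximum sum: 13

The maximum subarray is [8, 5] with sum 13. This subarray runs from index 4 to index 5.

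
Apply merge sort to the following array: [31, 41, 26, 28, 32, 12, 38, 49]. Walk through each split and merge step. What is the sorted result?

Merge sort trace:

Split: [31, 41, 26, 28, 32, 12, 38, 49] -> [31, 41, 26, 28] and [32, 12, 38, 49]
  Split: [31, 41, 26, 28] -> [31, 41] and [26, 28]
    Split: [31, 41] -> [31] and [41]
    Merge: [31] + [41] -> [31, 41]
    Split: [26, 28] -> [26] and [28]
    Merge: [26] + [28] -> [26, 28]
  Merge: [31, 41] + [26, 28] -> [26, 28, 31, 41]
  Split: [32, 12, 38, 49] -> [32, 12] and [38, 49]
    Split: [32, 12] -> [32] and [12]
    Merge: [32] + [12] -> [12, 32]
    Split: [38, 49] -> [38] and [49]
    Merge: [38] + [49] -> [38, 49]
  Merge: [12, 32] + [38, 49] -> [12, 32, 38, 49]
Merge: [26, 28, 31, 41] + [12, 32, 38, 49] -> [12, 26, 28, 31, 32, 38, 41, 49]

Final sorted array: [12, 26, 28, 31, 32, 38, 41, 49]

The merge sort proceeds by recursively splitting the array and merging sorted halves.
After all merges, the sorted array is [12, 26, 28, 31, 32, 38, 41, 49].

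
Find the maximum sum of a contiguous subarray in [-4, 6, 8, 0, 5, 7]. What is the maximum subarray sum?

Using Kadane's algorithm on [-4, 6, 8, 0, 5, 7]:

Scanning through the array:
Position 1 (value 6): max_ending_here = 6, max_so_far = 6
Position 2 (value 8): max_ending_here = 14, max_so_far = 14
Position 3 (value 0): max_ending_here = 14, max_so_far = 14
Position 4 (value 5): max_ending_here = 19, max_so_far = 19
Position 5 (value 7): max_ending_here = 26, max_so_far = 26

Maximum subarray: [6, 8, 0, 5, 7]
Maximum sum: 26

The maximum subarray is [6, 8, 0, 5, 7] with sum 26. This subarray runs from index 1 to index 5.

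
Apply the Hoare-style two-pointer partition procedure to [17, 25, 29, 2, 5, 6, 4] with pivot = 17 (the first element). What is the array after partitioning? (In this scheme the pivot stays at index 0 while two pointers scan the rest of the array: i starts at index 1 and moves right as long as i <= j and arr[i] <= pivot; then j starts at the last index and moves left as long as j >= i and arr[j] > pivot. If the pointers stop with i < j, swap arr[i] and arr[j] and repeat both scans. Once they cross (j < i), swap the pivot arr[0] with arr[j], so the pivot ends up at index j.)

Hoare-style two-pointer partition with pivot = 17:

Initial array: [17, 25, 29, 2, 5, 6, 4]

Pointers start at i = 1, j = 6.
i stops at index 1 (arr[1]=25 > 17), j stops at index 6 (arr[6]=4 <= 17): swap arr[1] and arr[6], array becomes [17, 4, 29, 2, 5, 6, 25]
i stops at index 2 (arr[2]=29 > 17), j stops at index 5 (arr[5]=6 <= 17): swap arr[2] and arr[5], array becomes [17, 4, 6, 2, 5, 29, 25]
i ends at 5, j ends at 4: the pointers have crossed (j < i), so scanning stops.

Swap pivot arr[0] with arr[4] to place pivot at position 4: [5, 4, 6, 2, 17, 29, 25]
Pivot position: 4

After partitioning with pivot 17, the array becomes [5, 4, 6, 2, 17, 29, 25]. The pivot is placed at index 4. All elements to the left of the pivot are <= 17, and all elements to the right are > 17.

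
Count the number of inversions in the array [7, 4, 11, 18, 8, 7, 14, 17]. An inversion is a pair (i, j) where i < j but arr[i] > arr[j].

Finding inversions in [7, 4, 11, 18, 8, 7, 14, 17]:

(0, 1): arr[0]=7 > arr[1]=4
(2, 4): arr[2]=11 > arr[4]=8
(2, 5): arr[2]=11 > arr[5]=7
(3, 4): arr[3]=18 > arr[4]=8
(3, 5): arr[3]=18 > arr[5]=7
(3, 6): arr[3]=18 > arr[6]=14
(3, 7): arr[3]=18 > arr[7]=17
(4, 5): arr[4]=8 > arr[5]=7

Total inversions: 8

The array has 8 inversion(s): (0,1), (2,4), (2,5), (3,4), (3,5), (3,6), (3,7), (4,5). Each pair (i,j) satisfies i < j and arr[i] > arr[j].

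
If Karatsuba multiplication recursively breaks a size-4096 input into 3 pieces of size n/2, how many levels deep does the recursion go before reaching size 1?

For divide and conquer with division factor 2:

Problem sizes at each level:
Level 0: 4096
Level 1: 2048
Level 2: 1024
Level 3: 512
Level 4: 256
Level 5: 128
Level 6: 64
Level 7: 32
Level 8: 16
Level 9: 8
Level 10: 4
Level 11: 2
Level 12: 1

The root is level 0 and the size-1 base case is level 12 (the tree spans levels 0 through 12, i.e. 13 levels counting the root), so the depth is the number of divisions: log_2(4096) = 12

The recursion tree depth is log_2(4096) = 12. At each level, the problem size is divided by 2, so it takes 12 divisions to reduce to a base case of size 1. The algorithm makes 3 recursive calls at each level.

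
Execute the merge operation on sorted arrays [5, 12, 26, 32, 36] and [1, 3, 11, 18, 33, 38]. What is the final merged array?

Merging process:

Compare 5 vs 1: take 1 from right. Merged: [1]
Compare 5 vs 3: take 3 from right. Merged: [1, 3]
Compare 5 vs 11: take 5 from left. Merged: [1, 3, 5]
Compare 12 vs 11: take 11 from right. Merged: [1, 3, 5, 11]
Compare 12 vs 18: take 12 from left. Merged: [1, 3, 5, 11, 12]
Compare 26 vs 18: take 18 from right. Merged: [1, 3, 5, 11, 12, 18]
Compare 26 vs 33: take 26 from left. Merged: [1, 3, 5, 11, 12, 18, 26]
Compare 32 vs 33: take 32 from left. Merged: [1, 3, 5, 11, 12, 18, 26, 32]
Compare 36 vs 33: take 33 from right. Merged: [1, 3, 5, 11, 12, 18, 26, 32, 33]
Compare 36 vs 38: take 36 from left. Merged: [1, 3, 5, 11, 12, 18, 26, 32, 33, 36]
Append remaining from right: [38]. Merged: [1, 3, 5, 11, 12, 18, 26, 32, 33, 36, 38]

Final merged array: [1, 3, 5, 11, 12, 18, 26, 32, 33, 36, 38]
Total comparisons: 10

The merged array is [1, 3, 5, 11, 12, 18, 26, 32, 33, 36, 38], requiring 10 comparisons. The merge step runs in O(n) time where n is the total number of elements.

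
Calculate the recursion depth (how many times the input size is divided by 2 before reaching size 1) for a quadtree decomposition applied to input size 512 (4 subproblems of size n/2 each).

For divide and conquer with division factor 2:

Problem sizes at each level:
Level 0: 512
Level 1: 256
Level 2: 128
Level 3: 64
Level 4: 32
Level 5: 16
Level 6: 8
Level 7: 4
Level 8: 2
Level 9: 1

The root is level 0 and the size-1 base case is level 9 (the tree spans levels 0 through 9, i.e. 10 levels counting the root), so the depth is the number of divisions: log_2(512) = 9

The recursion tree depth is log_2(512) = 9. At each level, the problem size is divided by 2, so it takes 9 divisions to reduce to a base case of size 1. The algorithm makes 4 recursive calls at each level.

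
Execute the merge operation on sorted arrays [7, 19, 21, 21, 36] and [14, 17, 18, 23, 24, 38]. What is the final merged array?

Merging process:

Compare 7 vs 14: take 7 from left. Merged: [7]
Compare 19 vs 14: take 14 from right. Merged: [7, 14]
Compare 19 vs 17: take 17 from right. Merged: [7, 14, 17]
Compare 19 vs 18: take 18 from right. Merged: [7, 14, 17, 18]
Compare 19 vs 23: take 19 from left. Merged: [7, 14, 17, 18, 19]
Compare 21 vs 23: take 21 from left. Merged: [7, 14, 17, 18, 19, 21]
Compare 21 vs 23: take 21 from left. Merged: [7, 14, 17, 18, 19, 21, 21]
Compare 36 vs 23: take 23 from right. Merged: [7, 14, 17, 18, 19, 21, 21, 23]
Compare 36 vs 24: take 24 from right. Merged: [7, 14, 17, 18, 19, 21, 21, 23, 24]
Compare 36 vs 38: take 36 from left. Merged: [7, 14, 17, 18, 19, 21, 21, 23, 24, 36]
Append remaining from right: [38]. Merged: [7, 14, 17, 18, 19, 21, 21, 23, 24, 36, 38]

Final merged array: [7, 14, 17, 18, 19, 21, 21, 23, 24, 36, 38]
Total comparisons: 10

The merged array is [7, 14, 17, 18, 19, 21, 21, 23, 24, 36, 38], requiring 10 comparisons. The merge step runs in O(n) time where n is the total number of elements.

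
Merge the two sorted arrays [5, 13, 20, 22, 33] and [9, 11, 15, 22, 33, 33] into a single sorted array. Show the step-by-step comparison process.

Merging process:

Compare 5 vs 9: take 5 from left. Merged: [5]
Compare 13 vs 9: take 9 from right. Merged: [5, 9]
Compare 13 vs 11: take 11 from right. Merged: [5, 9, 11]
Compare 13 vs 15: take 13 from left. Merged: [5, 9, 11, 13]
Compare 20 vs 15: take 15 from right. Merged: [5, 9, 11, 13, 15]
Compare 20 vs 22: take 20 from left. Merged: [5, 9, 11, 13, 15, 20]
Compare 22 vs 22: take 22 from left. Merged: [5, 9, 11, 13, 15, 20, 22]
Compare 33 vs 22: take 22 from right. Merged: [5, 9, 11, 13, 15, 20, 22, 22]
Compare 33 vs 33: take 33 from left. Merged: [5, 9, 11, 13, 15, 20, 22, 22, 33]
Append remaining from right: [33, 33]. Merged: [5, 9, 11, 13, 15, 20, 22, 22, 33, 33, 33]

Final merged array: [5, 9, 11, 13, 15, 20, 22, 22, 33, 33, 33]
Total comparisons: 9

The merged array is [5, 9, 11, 13, 15, 20, 22, 22, 33, 33, 33], requiring 9 comparisons. The merge step runs in O(n) time where n is the total number of elements.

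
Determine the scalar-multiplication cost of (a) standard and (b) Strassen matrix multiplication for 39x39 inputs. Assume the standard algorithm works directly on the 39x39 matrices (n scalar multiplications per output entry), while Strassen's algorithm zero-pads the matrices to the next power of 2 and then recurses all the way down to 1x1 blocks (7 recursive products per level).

Matrix multiplication for 39x39 matrices:

Strassen's algorithm requires power-of-2 dimensions. Pad 39x39 to 64x64 (next power of 2).

Standard algorithm: 39^3 = 59319 multiplications
Strassen's algorithm: 7^(log2(64)) = 7^6 = 117649 multiplications
Difference: 59319 - 117649 = -58330 (Strassen uses MORE here due to padding overhead — for small or just-over-power-of-2 n, padding can outweigh the per-level savings)

Standard: 59319 multiplications (39^3). Strassen: 117649 multiplications (7^6, after padding to 64x64). Strassen reduces 8 recursive multiplications to 7 at each level.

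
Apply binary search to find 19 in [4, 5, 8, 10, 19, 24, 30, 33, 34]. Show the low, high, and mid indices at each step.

Binary search for 19 in [4, 5, 8, 10, 19, 24, 30, 33, 34]:

lo=0, hi=8, mid=4, arr[mid]=19 -> Found target at index 4!

Binary search finds 19 at index 4 after 1 comparisons. The search repeatedly halves the search space by comparing with the middle element.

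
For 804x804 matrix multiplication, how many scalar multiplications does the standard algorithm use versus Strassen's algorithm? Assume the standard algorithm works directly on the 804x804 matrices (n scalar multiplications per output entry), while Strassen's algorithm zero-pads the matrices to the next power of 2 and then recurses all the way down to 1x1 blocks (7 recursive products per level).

Matrix multiplication for 804x804 matrices:

Strassen's algorithm requires power-of-2 dimensions. Pad 804x804 to 1024x1024 (next power of 2).

Standard algorithm: 804^3 = 519718464 multiplications
Strassen's algorithm: 7^(log2(1024)) = 7^10 = 282475249 multiplications
Savings: 519718464 - 282475249 = 237243215 multiplications

Standard: 519718464 multiplications (804^3). Strassen: 282475249 multiplications (7^10, after padding to 1024x1024). Strassen reduces 8 recursive multiplications to 7 at each level.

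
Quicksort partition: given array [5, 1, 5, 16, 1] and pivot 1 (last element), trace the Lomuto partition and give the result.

Lomuto partition with pivot = 1:

Initial array: [5, 1, 5, 16, 1]

arr[0]=5 > 1: no swap
arr[1]=1 <= 1: swap with position 0, array becomes [1, 5, 5, 16, 1]
arr[2]=5 > 1: no swap
arr[3]=16 > 1: no swap

Place pivot at position 1: [1, 1, 5, 16, 5]
Pivot position: 1

After partitioning with pivot 1, the array becomes [1, 1, 5, 16, 5]. The pivot is placed at index 1. All elements to the left of the pivot are <= 1, and all elements to the right are > 1.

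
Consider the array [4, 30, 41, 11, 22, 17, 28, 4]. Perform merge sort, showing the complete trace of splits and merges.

Merge sort trace:

Split: [4, 30, 41, 11, 22, 17, 28, 4] -> [4, 30, 41, 11] and [22, 17, 28, 4]
  Split: [4, 30, 41, 11] -> [4, 30] and [41, 11]
    Split: [4, 30] -> [4] and [30]
    Merge: [4] + [30] -> [4, 30]
    Split: [41, 11] -> [41] and [11]
    Merge: [41] + [11] -> [11, 41]
  Merge: [4, 30] + [11, 41] -> [4, 11, 30, 41]
  Split: [22, 17, 28, 4] -> [22, 17] and [28, 4]
    Split: [22, 17] -> [22] and [17]
    Merge: [22] + [17] -> [17, 22]
    Split: [28, 4] -> [28] and [4]
    Merge: [28] + [4] -> [4, 28]
  Merge: [17, 22] + [4, 28] -> [4, 17, 22, 28]
Merge: [4, 11, 30, 41] + [4, 17, 22, 28] -> [4, 4, 11, 17, 22, 28, 30, 41]

Final sorted array: [4, 4, 11, 17, 22, 28, 30, 41]

The merge sort proceeds by recursively splitting the array and merging sorted halves.
After all merges, the sorted array is [4, 4, 11, 17, 22, 28, 30, 41].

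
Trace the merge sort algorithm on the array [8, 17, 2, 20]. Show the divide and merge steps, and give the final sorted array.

Merge sort trace:

Split: [8, 17, 2, 20] -> [8, 17] and [2, 20]
  Split: [8, 17] -> [8] and [17]
  Merge: [8] + [17] -> [8, 17]
  Split: [2, 20] -> [2] and [20]
  Merge: [2] + [20] -> [2, 20]
Merge: [8, 17] + [2, 20] -> [2, 8, 17, 20]

Final sorted array: [2, 8, 17, 20]

The merge sort proceeds by recursively splitting the array and merging sorted halves.
After all merges, the sorted array is [2, 8, 17, 20].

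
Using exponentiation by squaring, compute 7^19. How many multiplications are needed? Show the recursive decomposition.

Computing 7^19 by squaring (build up from 7^1; each line after the first costs one multiplication):

7^1 = 7
7^2 = (7^1)^2 = 7^2 = 49
7^4 = (7^2)^2 = 49^2 = 2401
7^8 = (7^4)^2 = 2401^2 = 5764801
7^9 = 7 * 7^8 = 7 * 5764801 = 40353607
7^18 = (7^9)^2 = 40353607^2 = 1628413597910449
7^19 = 7 * 7^18 = 7 * 1628413597910449 = 11398895185373143

Result: 11398895185373143
Multiplications needed: 6 (6 lines after 7^1)

7^19 = 11398895185373143. Using exponentiation by squaring, this requires 6 multiplications. The key idea: if the exponent is even, square the half-power; if odd, multiply by the base once.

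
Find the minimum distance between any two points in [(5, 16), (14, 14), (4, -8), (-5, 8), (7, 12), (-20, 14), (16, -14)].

Computing all pairwise distances among 7 points:

d((5, 16), (14, 14)) = 9.2195
d((5, 16), (4, -8)) = 24.0208
d((5, 16), (-5, 8)) = 12.8062
d((5, 16), (7, 12)) = 4.4721 <-- minimum
d((5, 16), (-20, 14)) = 25.0799
d((5, 16), (16, -14)) = 31.9531
d((14, 14), (4, -8)) = 24.1661
d((14, 14), (-5, 8)) = 19.9249
d((14, 14), (7, 12)) = 7.2801
d((14, 14), (-20, 14)) = 34.0
d((14, 14), (16, -14)) = 28.0713
d((4, -8), (-5, 8)) = 18.3576
d((4, -8), (7, 12)) = 20.2237
d((4, -8), (-20, 14)) = 32.5576
d((4, -8), (16, -14)) = 13.4164
d((-5, 8), (7, 12)) = 12.6491
d((-5, 8), (-20, 14)) = 16.1555
d((-5, 8), (16, -14)) = 30.4138
d((7, 12), (-20, 14)) = 27.074
d((7, 12), (16, -14)) = 27.5136
d((-20, 14), (16, -14)) = 45.607

Closest pair: (5, 16) and (7, 12) with distance 4.4721

The closest pair is (5, 16) and (7, 12) with Euclidean distance 4.4721. For 7 points, brute-force pairwise comparison is shown above. For large n, the divide-and-conquer algorithm (sort by x, recurse on halves, check the dividing strip) achieves O(n log n).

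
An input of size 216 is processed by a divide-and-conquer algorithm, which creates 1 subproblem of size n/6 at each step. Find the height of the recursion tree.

For divide and conquer with division factor 6:

Problem sizes at each level:
Level 0: 216
Level 1: 36
Level 2: 6
Level 3: 1

The root is level 0 and the size-1 base case is level 3 (the tree spans levels 0 through 3, i.e. 4 levels counting the root), so the depth is the number of divisions: log_6(216) = 3

The recursion tree depth is log_6(216) = 3. At each level, the problem size is divided by 6, so it takes 3 divisions to reduce to a base case of size 1. The algorithm makes 1 recursive call at each level.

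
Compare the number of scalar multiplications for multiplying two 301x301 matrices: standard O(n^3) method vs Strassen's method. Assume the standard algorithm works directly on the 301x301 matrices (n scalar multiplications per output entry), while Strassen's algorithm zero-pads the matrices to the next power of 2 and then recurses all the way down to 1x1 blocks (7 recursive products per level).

Matrix multiplication for 301x301 matrices:

Strassen's algorithm requires power-of-2 dimensions. Pad 301x301 to 512x512 (next power of 2).

Standard algorithm: 301^3 = 27270901 multiplications
Strassen's algorithm: 7^(log2(512)) = 7^9 = 40353607 multiplications
Difference: 27270901 - 40353607 = -13082706 (Strassen uses MORE here due to padding overhead — for small or just-over-power-of-2 n, padding can outweigh the per-level savings)

Standard: 27270901 multiplications (301^3). Strassen: 40353607 multiplications (7^9, after padding to 512x512). Strassen reduces 8 recursive multiplications to 7 at each level.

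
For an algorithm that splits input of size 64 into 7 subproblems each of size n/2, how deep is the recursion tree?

For divide and conquer with division factor 2:

Problem sizes at each level:
Level 0: 64
Level 1: 32
Level 2: 16
Level 3: 8
Level 4: 4
Level 5: 2
Level 6: 1

The root is level 0 and the size-1 base case is level 6 (the tree spans levels 0 through 6, i.e. 7 levels counting the root), so the depth is the number of divisions: log_2(64) = 6

The recursion tree depth is log_2(64) = 6. At each level, the problem size is divided by 2, so it takes 6 divisions to reduce to a base case of size 1. The algorithm makes 7 recursive calls at each level.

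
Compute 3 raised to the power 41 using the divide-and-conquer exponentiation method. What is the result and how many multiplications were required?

Computing 3^41 by squaring (build up from 3^1; each line after the first costs one multiplication):

3^1 = 3
3^2 = (3^1)^2 = 3^2 = 9
3^4 = (3^2)^2 = 9^2 = 81
3^5 = 3 * 3^4 = 3 * 81 = 243
3^10 = (3^5)^2 = 243^2 = 59049
3^20 = (3^10)^2 = 59049^2 = 3486784401
3^40 = (3^20)^2 = 3486784401^2 = 12157665459056928801
3^41 = 3 * 3^40 = 3 * 12157665459056928801 = 36472996377170786403

Result: 36472996377170786403
Multiplications needed: 7 (7 lines after 3^1)

3^41 = 36472996377170786403. Using exponentiation by squaring, this requires 7 multiplications. The key idea: if the exponent is even, square the half-power; if odd, multiply by the base once.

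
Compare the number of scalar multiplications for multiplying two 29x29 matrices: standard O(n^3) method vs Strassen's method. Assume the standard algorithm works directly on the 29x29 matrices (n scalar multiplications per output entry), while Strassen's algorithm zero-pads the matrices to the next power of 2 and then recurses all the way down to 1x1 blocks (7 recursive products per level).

Matrix multiplication for 29x29 matrices:

Strassen's algorithm requires power-of-2 dimensions. Pad 29x29 to 32x32 (next power of 2).

Standard algorithm: 29^3 = 24389 multiplications
Strassen's algorithm: 7^(log2(32)) = 7^5 = 16807 multiplications
Savings: 24389 - 16807 = 7582 multiplications

Standard: 24389 multiplications (29^3). Strassen: 16807 multiplications (7^5, after padding to 32x32). Strassen reduces 8 recursive multiplications to 7 at each level.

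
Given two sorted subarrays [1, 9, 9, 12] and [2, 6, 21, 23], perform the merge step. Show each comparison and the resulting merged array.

Merging process:

Compare 1 vs 2: take 1 from left. Merged: [1]
Compare 9 vs 2: take 2 from right. Merged: [1, 2]
Compare 9 vs 6: take 6 from right. Merged: [1, 2, 6]
Compare 9 vs 21: take 9 from left. Merged: [1, 2, 6, 9]
Compare 9 vs 21: take 9 from left. Merged: [1, 2, 6, 9, 9]
Compare 12 vs 21: take 12 from left. Merged: [1, 2, 6, 9, 9, 12]
Append remaining from right: [21, 23]. Merged: [1, 2, 6, 9, 9, 12, 21, 23]

Final merged array: [1, 2, 6, 9, 9, 12, 21, 23]
Total comparisons: 6

The merged array is [1, 2, 6, 9, 9, 12, 21, 23], requiring 6 comparisons. The merge step runs in O(n) time where n is the total number of elements.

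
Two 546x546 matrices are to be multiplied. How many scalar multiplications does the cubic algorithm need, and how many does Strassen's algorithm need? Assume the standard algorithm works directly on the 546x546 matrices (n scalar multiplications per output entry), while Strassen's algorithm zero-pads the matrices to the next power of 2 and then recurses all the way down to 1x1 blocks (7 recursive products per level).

Matrix multiplication for 546x546 matrices:

Strassen's algorithm requires power-of-2 dimensions. Pad 546x546 to 1024x1024 (next power of 2).

Standard algorithm: 546^3 = 162771336 multiplications
Strassen's algorithm: 7^(log2(1024)) = 7^10 = 282475249 multiplications
Difference: 162771336 - 282475249 = -119703913 (Strassen uses MORE here due to padding overhead — for small or just-over-power-of-2 n, padding can outweigh the per-level savings)

Standard: 162771336 multiplications (546^3). Strassen: 282475249 multiplications (7^10, after padding to 1024x1024). Strassen reduces 8 recursive multiplications to 7 at each level.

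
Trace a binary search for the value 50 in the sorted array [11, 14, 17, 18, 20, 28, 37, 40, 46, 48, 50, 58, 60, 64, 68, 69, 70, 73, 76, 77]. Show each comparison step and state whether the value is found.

Binary search for 50 in [11, 14, 17, 18, 20, 28, 37, 40, 46, 48, 50, 58, 60, 64, 68, 69, 70, 73, 76, 77]:

lo=0, hi=19, mid=9, arr[mid]=48 -> 48 < 50, search right half
lo=10, hi=19, mid=14, arr[mid]=68 -> 68 > 50, search left half
lo=10, hi=13, mid=11, arr[mid]=58 -> 58 > 50, search left half
lo=10, hi=10, mid=10, arr[mid]=50 -> Found target at index 10!

Binary search finds 50 at index 10 after 4 comparisons. The search repeatedly halves the search space by comparing with the middle element.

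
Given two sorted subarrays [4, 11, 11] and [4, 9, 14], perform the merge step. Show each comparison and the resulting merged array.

Merging process:

Compare 4 vs 4: take 4 from left. Merged: [4]
Compare 11 vs 4: take 4 from right. Merged: [4, 4]
Compare 11 vs 9: take 9 from right. Merged: [4, 4, 9]
Compare 11 vs 14: take 11 from left. Merged: [4, 4, 9, 11]
Compare 11 vs 14: take 11 from left. Merged: [4, 4, 9, 11, 11]
Append remaining from right: [14]. Merged: [4, 4, 9, 11, 11, 14]

Final merged array: [4, 4, 9, 11, 11, 14]
Total comparisons: 5

The merged array is [4, 4, 9, 11, 11, 14], requiring 5 comparisons. The merge step runs in O(n) time where n is the total number of elements.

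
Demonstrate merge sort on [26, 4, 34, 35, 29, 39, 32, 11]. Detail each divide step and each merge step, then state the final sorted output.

Merge sort trace:

Split: [26, 4, 34, 35, 29, 39, 32, 11] -> [26, 4, 34, 35] and [29, 39, 32, 11]
  Split: [26, 4, 34, 35] -> [26, 4] and [34, 35]
    Split: [26, 4] -> [26] and [4]
    Merge: [26] + [4] -> [4, 26]
    Split: [34, 35] -> [34] and [35]
    Merge: [34] + [35] -> [34, 35]
  Merge: [4, 26] + [34, 35] -> [4, 26, 34, 35]
  Split: [29, 39, 32, 11] -> [29, 39] and [32, 11]
    Split: [29, 39] -> [29] and [39]
    Merge: [29] + [39] -> [29, 39]
    Split: [32, 11] -> [32] and [11]
    Merge: [32] + [11] -> [11, 32]
  Merge: [29, 39] + [11, 32] -> [11, 29, 32, 39]
Merge: [4, 26, 34, 35] + [11, 29, 32, 39] -> [4, 11, 26, 29, 32, 34, 35, 39]

Final sorted array: [4, 11, 26, 29, 32, 34, 35, 39]

The merge sort proceeds by recursively splitting the array and merging sorted halves.
After all merges, the sorted array is [4, 11, 26, 29, 32, 34, 35, 39].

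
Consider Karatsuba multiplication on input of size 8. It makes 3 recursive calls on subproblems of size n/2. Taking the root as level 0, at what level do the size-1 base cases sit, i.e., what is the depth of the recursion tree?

For divide and conquer with division factor 2:

Problem sizes at each level:
Level 0: 8
Level 1: 4
Level 2: 2
Level 3: 1

The root is level 0 and the size-1 base case is level 3 (the tree spans levels 0 through 3, i.e. 4 levels counting the root), so the depth is the number of divisions: log_2(8) = 3

The recursion tree depth is log_2(8) = 3. At each level, the problem size is divided by 2, so it takes 3 divisions to reduce to a base case of size 1. The algorithm makes 3 recursive calls at each level.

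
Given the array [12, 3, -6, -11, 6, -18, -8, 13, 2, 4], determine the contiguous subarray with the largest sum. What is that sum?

Using Kadane's algorithm on [12, 3, -6, -11, 6, -18, -8, 13, 2, 4]:

Scanning through the array:
Position 1 (value 3): max_ending_here = 15, max_so_far = 15
Position 2 (value -6): max_ending_here = 9, max_so_far = 15
Position 3 (value -11): max_ending_here = -2, max_so_far = 15
Position 4 (value 6): max_ending_here = 6, max_so_far = 15
Position 5 (value -18): max_ending_here = -12, max_so_far = 15
Position 6 (value -8): max_ending_here = -8, max_so_far = 15
Position 7 (value 13): max_ending_here = 13, max_so_far = 15
Position 8 (value 2): max_ending_here = 15, max_so_far = 15
Position 9 (value 4): max_ending_here = 19, max_so_far = 19

Maximum subarray: [13, 2, 4]
Maximum sum: 19

The maximum subarray is [13, 2, 4] with sum 19. This subarray runs from index 7 to index 9.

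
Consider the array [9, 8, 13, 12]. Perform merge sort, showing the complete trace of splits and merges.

Merge sort trace:

Split: [9, 8, 13, 12] -> [9, 8] and [13, 12]
  Split: [9, 8] -> [9] and [8]
  Merge: [9] + [8] -> [8, 9]
  Split: [13, 12] -> [13] and [12]
  Merge: [13] + [12] -> [12, 13]
Merge: [8, 9] + [12, 13] -> [8, 9, 12, 13]

Final sorted array: [8, 9, 12, 13]

The merge sort proceeds by recursively splitting the array and merging sorted halves.
After all merges, the sorted array is [8, 9, 12, 13].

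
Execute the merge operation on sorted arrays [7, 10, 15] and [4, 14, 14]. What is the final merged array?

Merging process:

Compare 7 vs 4: take 4 from right. Merged: [4]
Compare 7 vs 14: take 7 from left. Merged: [4, 7]
Compare 10 vs 14: take 10 from left. Merged: [4, 7, 10]
Compare 15 vs 14: take 14 from right. Merged: [4, 7, 10, 14]
Compare 15 vs 14: take 14 from right. Merged: [4, 7, 10, 14, 14]
Append remaining from left: [15]. Merged: [4, 7, 10, 14, 14, 15]

Final merged array: [4, 7, 10, 14, 14, 15]
Total comparisons: 5

The merged array is [4, 7, 10, 14, 14, 15], requiring 5 comparisons. The merge step runs in O(n) time where n is the total number of elements.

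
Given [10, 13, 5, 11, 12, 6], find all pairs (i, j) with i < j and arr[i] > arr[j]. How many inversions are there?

Finding inversions in [10, 13, 5, 11, 12, 6]:

(0, 2): arr[0]=10 > arr[2]=5
(0, 5): arr[0]=10 > arr[5]=6
(1, 2): arr[1]=13 > arr[2]=5
(1, 3): arr[1]=13 > arr[3]=11
(1, 4): arr[1]=13 > arr[4]=12
(1, 5): arr[1]=13 > arr[5]=6
(3, 5): arr[3]=11 > arr[5]=6
(4, 5): arr[4]=12 > arr[5]=6

Total inversions: 8

The array has 8 inversion(s): (0,2), (0,5), (1,2), (1,3), (1,4), (1,5), (3,5), (4,5). Each pair (i,j) satisfies i < j and arr[i] > arr[j].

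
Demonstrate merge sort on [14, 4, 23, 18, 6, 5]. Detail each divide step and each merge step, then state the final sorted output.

Merge sort trace:

Split: [14, 4, 23, 18, 6, 5] -> [14, 4, 23] and [18, 6, 5]
  Split: [14, 4, 23] -> [14] and [4, 23]
    Split: [4, 23] -> [4] and [23]
    Merge: [4] + [23] -> [4, 23]
  Merge: [14] + [4, 23] -> [4, 14, 23]
  Split: [18, 6, 5] -> [18] and [6, 5]
    Split: [6, 5] -> [6] and [5]
    Merge: [6] + [5] -> [5, 6]
  Merge: [18] + [5, 6] -> [5, 6, 18]
Merge: [4, 14, 23] + [5, 6, 18] -> [4, 5, 6, 14, 18, 23]

Final sorted array: [4, 5, 6, 14, 18, 23]

The merge sort proceeds by recursively splitting the array and merging sorted halves.
After all merges, the sorted array is [4, 5, 6, 14, 18, 23].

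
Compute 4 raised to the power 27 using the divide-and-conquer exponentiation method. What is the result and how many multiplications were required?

Computing 4^27 by squaring (build up from 4^1; each line after the first costs one multiplication):

4^1 = 4
4^2 = (4^1)^2 = 4^2 = 16
4^3 = 4 * 4^2 = 4 * 16 = 64
4^6 = (4^3)^2 = 64^2 = 4096
4^12 = (4^6)^2 = 4096^2 = 16777216
4^13 = 4 * 4^12 = 4 * 16777216 = 67108864
4^26 = (4^13)^2 = 67108864^2 = 4503599627370496
4^27 = 4 * 4^26 = 4 * 4503599627370496 = 18014398509481984

Result: 18014398509481984
Multiplications needed: 7 (7 lines after 4^1)

4^27 = 18014398509481984. Using exponentiation by squaring, this requires 7 multiplications. The key idea: if the exponent is even, square the half-power; if odd, multiply by the base once.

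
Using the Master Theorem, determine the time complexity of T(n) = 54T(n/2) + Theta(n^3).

Master Theorem for T(n) = 54T(n/2) + O(n^3):

a = 54, b = 2, c = 3
log_b(a) = log_2(54) = 5.7549

Case 1: c = 3 < log_2(54) = 5.7549
T(n) = O(n^(log_2 54))

For T(n) = 54T(n/2) + O(n^3): log_2(54) = 5.7549. This is Case 1 of the Master Theorem (c < log_b(a), work dominated by leaves), giving O(n^(log_2 54)).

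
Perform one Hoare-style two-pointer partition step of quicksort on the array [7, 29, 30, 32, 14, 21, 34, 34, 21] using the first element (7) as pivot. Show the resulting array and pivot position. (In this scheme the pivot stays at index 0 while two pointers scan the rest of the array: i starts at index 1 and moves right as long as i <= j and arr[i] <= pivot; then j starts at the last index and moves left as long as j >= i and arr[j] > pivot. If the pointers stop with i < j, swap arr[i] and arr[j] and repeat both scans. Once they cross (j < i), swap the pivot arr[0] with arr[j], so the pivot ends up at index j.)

Hoare-style two-pointer partition with pivot = 7:

Initial array: [7, 29, 30, 32, 14, 21, 34, 34, 21]

Pointers start at i = 1, j = 8.
i ends at 1, j ends at 0: the pointers have crossed (j < i), so scanning stops.

j = 0, so swapping arr[0] with arr[j] leaves the pivot at position 0: [7, 29, 30, 32, 14, 21, 34, 34, 21]
Pivot position: 0

After partitioning with pivot 7, the array becomes [7, 29, 30, 32, 14, 21, 34, 34, 21]. The pivot is placed at index 0. All elements to the left of the pivot are <= 7, and all elements to the right are > 7.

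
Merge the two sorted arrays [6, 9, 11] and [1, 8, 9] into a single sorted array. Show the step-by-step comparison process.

Merging process:

Compare 6 vs 1: take 1 from right. Merged: [1]
Compare 6 vs 8: take 6 from left. Merged: [1, 6]
Compare 9 vs 8: take 8 from right. Merged: [1, 6, 8]
Compare 9 vs 9: take 9 from left. Merged: [1, 6, 8, 9]
Compare 11 vs 9: take 9 from right. Merged: [1, 6, 8, 9, 9]
Append remaining from left: [11]. Merged: [1, 6, 8, 9, 9, 11]

Final merged array: [1, 6, 8, 9, 9, 11]
Total comparisons: 5

The merged array is [1, 6, 8, 9, 9, 11], requiring 5 comparisons. The merge step runs in O(n) time where n is the total number of elements.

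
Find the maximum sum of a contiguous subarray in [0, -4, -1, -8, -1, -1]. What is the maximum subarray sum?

Using Kadane's algorithm on [0, -4, -1, -8, -1, -1]:

Scanning through the array:
Position 1 (value -4): max_ending_here = -4, max_so_far = 0
Position 2 (value -1): max_ending_here = -1, max_so_far = 0
Position 3 (value -8): max_ending_here = -8, max_so_far = 0
Position 4 (value -1): max_ending_here = -1, max_so_far = 0
Position 5 (value -1): max_ending_here = -1, max_so_far = 0

Maximum subarray: [0]
Maximum sum: 0

The maximum subarray is [0] with sum 0. This subarray runs from index 0 to index 0.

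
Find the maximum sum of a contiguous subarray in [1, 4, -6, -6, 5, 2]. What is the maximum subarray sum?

Using Kadane's algorithm on [1, 4, -6, -6, 5, 2]:

Scanning through the array:
Position 1 (value 4): max_ending_here = 5, max_so_far = 5
Position 2 (value -6): max_ending_here = -1, max_so_far = 5
Position 3 (value -6): max_ending_here = -6, max_so_far = 5
Position 4 (value 5): max_ending_here = 5, max_so_far = 5
Position 5 (value 2): max_ending_here = 7, max_so_far = 7

Maximum subarray: [5, 2]
Maximum sum: 7

The maximum subarray is [5, 2] with sum 7. This subarray runs from index 4 to index 5.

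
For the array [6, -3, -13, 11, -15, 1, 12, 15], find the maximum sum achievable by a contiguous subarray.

Using Kadane's algorithm on [6, -3, -13, 11, -15, 1, 12, 15]:

Scanning through the array:
Position 1 (value -3): max_ending_here = 3, max_so_far = 6
Position 2 (value -13): max_ending_here = -10, max_so_far = 6
Position 3 (value 11): max_ending_here = 11, max_so_far = 11
Position 4 (value -15): max_ending_here = -4, max_so_far = 11
Position 5 (value 1): max_ending_here = 1, max_so_far = 11
Position 6 (value 12): max_ending_here = 13, max_so_far = 13
Position 7 (value 15): max_ending_here = 28, max_so_far = 28

Maximum subarray: [1, 12, 15]
Maximum sum: 28

The maximum subarray is [1, 12, 15] with sum 28. This subarray runs from index 5 to index 7.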